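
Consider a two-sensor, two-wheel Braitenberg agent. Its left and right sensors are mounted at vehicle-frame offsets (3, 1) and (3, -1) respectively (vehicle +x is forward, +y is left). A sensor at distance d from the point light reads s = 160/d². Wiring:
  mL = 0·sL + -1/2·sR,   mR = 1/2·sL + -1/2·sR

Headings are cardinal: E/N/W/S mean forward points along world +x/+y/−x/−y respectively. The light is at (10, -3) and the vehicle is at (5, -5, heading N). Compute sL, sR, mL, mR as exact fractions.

160/37 160/17 -80/17 -1600/629

left sensor world pos  = (4, -2); dL² = 37
right sensor world pos = (6, -2); dR² = 17
sL = 160/37 = 160/37
sR = 160/17 = 160/17
mL = 0·sL + -1/2·sR = -80/17
mR = 1/2·sL + -1/2·sR = -1600/629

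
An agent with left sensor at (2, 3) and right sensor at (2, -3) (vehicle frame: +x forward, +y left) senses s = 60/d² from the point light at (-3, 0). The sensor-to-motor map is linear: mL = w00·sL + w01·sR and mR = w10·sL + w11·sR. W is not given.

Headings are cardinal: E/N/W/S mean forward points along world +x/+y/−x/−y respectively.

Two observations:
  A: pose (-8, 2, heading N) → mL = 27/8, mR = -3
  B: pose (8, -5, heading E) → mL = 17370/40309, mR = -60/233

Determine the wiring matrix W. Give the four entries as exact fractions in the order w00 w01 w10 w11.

obs A: pose=(-8,2,N) → sL=3/4, sR=3, mL=27/8, mR=-3
obs B: pose=(8,-5,E) → sL=60/173, sR=60/233, mL=17370/40309, mR=-60/233
sensor matrix S = [[3/4, 3], [60/173, 60/233]]; det S = -34155/40309
solve [mL_A; mL_B] = S·[w00; w01] and [mR_A; mR_B] = S·[w10; w11]:
  w00 = 1/2, w01 = 1, w10 = 0, w11 = -1

1/2 1 0 -1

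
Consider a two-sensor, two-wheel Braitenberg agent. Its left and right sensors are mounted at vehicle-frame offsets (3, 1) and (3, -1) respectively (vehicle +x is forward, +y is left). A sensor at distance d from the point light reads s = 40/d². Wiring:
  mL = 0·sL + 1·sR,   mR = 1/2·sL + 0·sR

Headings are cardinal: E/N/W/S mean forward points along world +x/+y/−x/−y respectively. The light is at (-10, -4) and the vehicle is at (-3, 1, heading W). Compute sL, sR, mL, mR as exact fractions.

left sensor world pos  = (-6, 0); dL² = 32
right sensor world pos = (-6, 2); dR² = 52
sL = 40/32 = 5/4
sR = 40/52 = 10/13
mL = 0·sL + 1·sR = 10/13
mR = 1/2·sL + 0·sR = 5/8

5/4 10/13 10/13 5/8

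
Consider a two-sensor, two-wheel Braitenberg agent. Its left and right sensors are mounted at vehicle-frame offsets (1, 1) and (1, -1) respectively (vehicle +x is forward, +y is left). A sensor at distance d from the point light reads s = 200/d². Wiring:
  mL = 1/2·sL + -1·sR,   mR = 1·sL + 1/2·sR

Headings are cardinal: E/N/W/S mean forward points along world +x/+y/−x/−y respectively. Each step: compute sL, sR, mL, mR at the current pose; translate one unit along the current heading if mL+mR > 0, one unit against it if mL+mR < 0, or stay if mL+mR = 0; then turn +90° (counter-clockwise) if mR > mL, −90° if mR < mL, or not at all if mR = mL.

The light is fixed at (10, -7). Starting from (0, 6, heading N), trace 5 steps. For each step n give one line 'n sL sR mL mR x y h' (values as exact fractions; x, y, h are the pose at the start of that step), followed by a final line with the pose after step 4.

n=0: pose=(0,6,N); sL=200/317, sR=200/277; mL=-35700/87809, mR=87100/87809; mL+mR=51400/87809 → advance +1; mR−mL=122800/87809 → turn +1·90°
n=1: pose=(0,7,W); sL=20/29, sR=100/173; mL=-1170/5017, mR=4910/5017; mL+mR=3740/5017 → advance +1; mR−mL=6080/5017 → turn +1·90°
n=2: pose=(-1,7,S); sL=200/269, sR=200/313; mL=-22500/84197, mR=89500/84197; mL+mR=67000/84197 → advance +1; mR−mL=112000/84197 → turn +1·90°
n=3: pose=(-1,6,E); sL=25/37, sR=50/61; mL=-2175/4514, mR=2450/2257; mL+mR=2725/4514 → advance +1; mR−mL=7075/4514 → turn +1·90°
n=4: pose=(0,6,N); sL=200/317, sR=200/277; mL=-35700/87809, mR=87100/87809; mL+mR=51400/87809 → advance +1; mR−mL=122800/87809 → turn +1·90°

0 200/317 200/277 -35700/87809 87100/87809 0 6 N
1 20/29 100/173 -1170/5017 4910/5017 0 7 W
2 200/269 200/313 -22500/84197 89500/84197 -1 7 S
3 25/37 50/61 -2175/4514 2450/2257 -1 6 E
4 200/317 200/277 -35700/87809 87100/87809 0 6 N
final 0 7 W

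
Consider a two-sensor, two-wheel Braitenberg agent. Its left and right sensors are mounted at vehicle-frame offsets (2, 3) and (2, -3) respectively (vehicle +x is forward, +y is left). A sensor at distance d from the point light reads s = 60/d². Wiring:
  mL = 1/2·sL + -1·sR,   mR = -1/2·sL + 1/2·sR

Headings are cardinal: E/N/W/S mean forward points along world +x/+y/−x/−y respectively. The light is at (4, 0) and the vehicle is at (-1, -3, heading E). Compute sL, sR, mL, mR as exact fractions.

left sensor world pos  = (1, 0); dL² = 9
right sensor world pos = (1, -6); dR² = 45
sL = 60/9 = 20/3
sR = 60/45 = 4/3
mL = 1/2·sL + -1·sR = 2
mR = -1/2·sL + 1/2·sR = -8/3

20/3 4/3 2 -8/3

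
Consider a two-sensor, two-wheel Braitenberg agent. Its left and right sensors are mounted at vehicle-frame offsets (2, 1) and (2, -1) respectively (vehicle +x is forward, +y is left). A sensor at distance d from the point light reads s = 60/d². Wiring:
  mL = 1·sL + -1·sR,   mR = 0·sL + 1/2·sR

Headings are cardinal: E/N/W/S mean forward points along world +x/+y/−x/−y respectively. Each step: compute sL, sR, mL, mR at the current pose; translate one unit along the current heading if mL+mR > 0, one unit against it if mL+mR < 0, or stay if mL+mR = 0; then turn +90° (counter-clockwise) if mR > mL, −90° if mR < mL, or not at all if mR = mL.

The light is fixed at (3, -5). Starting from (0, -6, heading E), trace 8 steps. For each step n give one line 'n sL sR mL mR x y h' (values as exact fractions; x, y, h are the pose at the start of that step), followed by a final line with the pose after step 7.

n=0: pose=(0,-6,E); sL=60, sR=12; mL=48, mR=6; mL+mR=54 → advance +1; mR−mL=-42 → turn -1·90°
n=1: pose=(1,-6,S); sL=6, sR=10/3; mL=8/3, mR=5/3; mL+mR=13/3 → advance +1; mR−mL=-1 → turn -1·90°
n=2: pose=(1,-7,W); sL=12/5, sR=60/17; mL=-96/85, mR=30/17; mL+mR=54/85 → advance +1; mR−mL=246/85 → turn +1·90°
n=3: pose=(0,-7,S); sL=3, sR=15/8; mL=9/8, mR=15/16; mL+mR=33/16 → advance +1; mR−mL=-3/16 → turn -1·90°
n=4: pose=(0,-8,W); sL=60/41, sR=60/29; mL=-720/1189, mR=30/29; mL+mR=510/1189 → advance +1; mR−mL=1950/1189 → turn +1·90°
n=5: pose=(-1,-8,S); sL=30/17, sR=6/5; mL=48/85, mR=3/5; mL+mR=99/85 → advance +1; mR−mL=3/85 → turn +1·90°
n=6: pose=(-1,-9,E); sL=60/13, sR=60/29; mL=960/377, mR=30/29; mL+mR=1350/377 → advance +1; mR−mL=-570/377 → turn -1·90°
n=7: pose=(0,-9,S); sL=3/2, sR=15/13; mL=9/26, mR=15/26; mL+mR=12/13 → advance +1; mR−mL=3/13 → turn +1·90°

0 60 12 48 6 0 -6 E
1 6 10/3 8/3 5/3 1 -6 S
2 12/5 60/17 -96/85 30/17 1 -7 W
3 3 15/8 9/8 15/16 0 -7 S
4 60/41 60/29 -720/1189 30/29 0 -8 W
5 30/17 6/5 48/85 3/5 -1 -8 S
6 60/13 60/29 960/377 30/29 -1 -9 E
7 3/2 15/13 9/26 15/26 0 -9 S
final 0 -10 E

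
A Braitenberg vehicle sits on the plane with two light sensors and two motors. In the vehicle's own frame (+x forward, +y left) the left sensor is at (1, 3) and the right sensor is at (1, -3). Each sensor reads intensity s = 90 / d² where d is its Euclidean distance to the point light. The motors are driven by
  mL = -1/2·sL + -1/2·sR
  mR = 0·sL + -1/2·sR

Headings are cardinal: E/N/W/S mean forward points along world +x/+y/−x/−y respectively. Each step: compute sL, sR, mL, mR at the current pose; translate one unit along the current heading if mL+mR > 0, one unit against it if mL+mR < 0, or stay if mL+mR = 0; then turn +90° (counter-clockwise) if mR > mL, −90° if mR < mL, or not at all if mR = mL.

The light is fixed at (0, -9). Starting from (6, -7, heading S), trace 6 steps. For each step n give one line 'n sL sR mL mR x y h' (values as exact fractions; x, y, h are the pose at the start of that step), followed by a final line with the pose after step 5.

0 45/41 9 -207/41 -9/2 6 -7 S
1 18/17 90/49 -1206/833 -45/49 6 -6 E
2 9/2 9/8 -45/16 -9/16 5 -6 N
3 90/17 90/41 -2610/697 -45/41 5 -7 W
4 45/41 9 -207/41 -9/2 6 -7 S
5 18/17 90/49 -1206/833 -45/49 6 -6 E
final 5 -6 N

n=0: pose=(6,-7,S); sL=45/41, sR=9; mL=-207/41, mR=-9/2; mL+mR=-783/82 → advance -1; mR−mL=45/82 → turn +1·90°
n=1: pose=(6,-6,E); sL=18/17, sR=90/49; mL=-1206/833, mR=-45/49; mL+mR=-1971/833 → advance -1; mR−mL=9/17 → turn +1·90°
n=2: pose=(5,-6,N); sL=9/2, sR=9/8; mL=-45/16, mR=-9/16; mL+mR=-27/8 → advance -1; mR−mL=9/4 → turn +1·90°
n=3: pose=(5,-7,W); sL=90/17, sR=90/41; mL=-2610/697, mR=-45/41; mL+mR=-3375/697 → advance -1; mR−mL=45/17 → turn +1·90°
n=4: pose=(6,-7,S); sL=45/41, sR=9; mL=-207/41, mR=-9/2; mL+mR=-783/82 → advance -1; mR−mL=45/82 → turn +1·90°
n=5: pose=(6,-6,E); sL=18/17, sR=90/49; mL=-1206/833, mR=-45/49; mL+mR=-1971/833 → advance -1; mR−mL=9/17 → turn +1·90°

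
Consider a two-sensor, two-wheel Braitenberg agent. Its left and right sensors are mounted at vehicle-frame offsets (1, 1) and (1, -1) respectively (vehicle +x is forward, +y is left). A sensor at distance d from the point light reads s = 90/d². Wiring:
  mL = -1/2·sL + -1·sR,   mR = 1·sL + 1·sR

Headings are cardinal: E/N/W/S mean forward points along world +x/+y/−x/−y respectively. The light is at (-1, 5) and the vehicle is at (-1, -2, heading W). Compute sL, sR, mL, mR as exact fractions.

18/13 90/37 -1503/481 1836/481

left sensor world pos  = (-2, -3); dL² = 65
right sensor world pos = (-2, -1); dR² = 37
sL = 90/65 = 18/13
sR = 90/37 = 90/37
mL = -1/2·sL + -1·sR = -1503/481
mR = 1·sL + 1·sR = 1836/481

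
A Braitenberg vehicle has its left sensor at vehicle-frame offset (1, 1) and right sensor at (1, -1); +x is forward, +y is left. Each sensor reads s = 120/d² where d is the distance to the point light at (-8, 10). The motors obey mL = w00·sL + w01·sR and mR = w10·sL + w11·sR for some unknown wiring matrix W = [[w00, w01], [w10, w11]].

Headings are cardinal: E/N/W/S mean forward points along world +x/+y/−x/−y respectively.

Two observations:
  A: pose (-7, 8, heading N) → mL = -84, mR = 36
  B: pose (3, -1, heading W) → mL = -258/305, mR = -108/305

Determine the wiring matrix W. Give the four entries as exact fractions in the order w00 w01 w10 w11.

obs A: pose=(-7,8,N) → sL=120, sR=24, mL=-84, mR=36
obs B: pose=(3,-1,W) → sL=30/61, sR=3/5, mL=-258/305, mR=-108/305
sensor matrix S = [[120, 24], [30/61, 3/5]]; det S = 3672/61
solve [mL_A; mL_B] = S·[w00; w01] and [mR_A; mR_B] = S·[w10; w11]:
  w00 = -1/2, w01 = -1, w10 = 1/2, w11 = -1

-1/2 -1 1/2 -1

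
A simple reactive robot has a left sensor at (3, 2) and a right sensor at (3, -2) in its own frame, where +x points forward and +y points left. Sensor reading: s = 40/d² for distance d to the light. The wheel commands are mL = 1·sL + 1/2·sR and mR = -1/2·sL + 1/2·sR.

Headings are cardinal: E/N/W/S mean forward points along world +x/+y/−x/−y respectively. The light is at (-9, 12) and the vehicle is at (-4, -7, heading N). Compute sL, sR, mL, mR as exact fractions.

8/53 8/61 700/3233 -32/3233

left sensor world pos  = (-6, -4); dL² = 265
right sensor world pos = (-2, -4); dR² = 305
sL = 40/265 = 8/53
sR = 40/305 = 8/61
mL = 1·sL + 1/2·sR = 700/3233
mR = -1/2·sL + 1/2·sR = -32/3233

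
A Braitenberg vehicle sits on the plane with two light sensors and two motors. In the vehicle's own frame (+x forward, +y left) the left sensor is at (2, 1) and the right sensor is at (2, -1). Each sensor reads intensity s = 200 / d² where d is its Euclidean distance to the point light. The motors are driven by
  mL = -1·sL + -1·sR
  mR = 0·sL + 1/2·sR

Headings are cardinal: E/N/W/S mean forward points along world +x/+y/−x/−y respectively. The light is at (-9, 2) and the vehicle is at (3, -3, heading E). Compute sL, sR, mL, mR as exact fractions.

left sensor world pos  = (5, -2); dL² = 212
right sensor world pos = (5, -4); dR² = 232
sL = 200/212 = 50/53
sR = 200/232 = 25/29
mL = -1·sL + -1·sR = -2775/1537
mR = 0·sL + 1/2·sR = 25/58

50/53 25/29 -2775/1537 25/58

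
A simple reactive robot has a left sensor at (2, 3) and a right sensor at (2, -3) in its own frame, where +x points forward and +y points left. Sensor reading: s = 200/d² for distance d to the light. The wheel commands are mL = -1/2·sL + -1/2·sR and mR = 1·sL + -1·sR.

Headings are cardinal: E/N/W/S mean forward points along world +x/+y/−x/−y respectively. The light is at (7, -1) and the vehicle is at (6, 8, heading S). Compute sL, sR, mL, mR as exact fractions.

left sensor world pos  = (9, 6); dL² = 53
right sensor world pos = (3, 6); dR² = 65
sL = 200/53 = 200/53
sR = 200/65 = 40/13
mL = -1/2·sL + -1/2·sR = -2360/689
mR = 1·sL + -1·sR = 480/689

200/53 40/13 -2360/689 480/689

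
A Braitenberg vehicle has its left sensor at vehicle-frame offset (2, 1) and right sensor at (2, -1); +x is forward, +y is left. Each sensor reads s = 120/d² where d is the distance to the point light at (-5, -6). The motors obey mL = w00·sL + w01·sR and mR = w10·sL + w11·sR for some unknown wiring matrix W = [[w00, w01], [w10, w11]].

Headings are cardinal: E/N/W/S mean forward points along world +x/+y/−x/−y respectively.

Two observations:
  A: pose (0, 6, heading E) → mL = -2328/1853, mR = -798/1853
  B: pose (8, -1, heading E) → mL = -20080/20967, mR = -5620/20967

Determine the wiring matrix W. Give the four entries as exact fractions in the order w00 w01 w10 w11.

-1 -1 1/2 -1

obs A: pose=(0,6,E) → sL=60/109, sR=12/17, mL=-2328/1853, mR=-798/1853
obs B: pose=(8,-1,E) → sL=40/87, sR=120/241, mL=-20080/20967, mR=-5620/20967
sensor matrix S = [[60/109, 12/17], [40/87, 120/241]]; det S = -653440/12950617
solve [mL_A; mL_B] = S·[w00; w01] and [mR_A; mR_B] = S·[w10; w11]:
  w00 = -1, w01 = -1, w10 = 1/2, w11 = -1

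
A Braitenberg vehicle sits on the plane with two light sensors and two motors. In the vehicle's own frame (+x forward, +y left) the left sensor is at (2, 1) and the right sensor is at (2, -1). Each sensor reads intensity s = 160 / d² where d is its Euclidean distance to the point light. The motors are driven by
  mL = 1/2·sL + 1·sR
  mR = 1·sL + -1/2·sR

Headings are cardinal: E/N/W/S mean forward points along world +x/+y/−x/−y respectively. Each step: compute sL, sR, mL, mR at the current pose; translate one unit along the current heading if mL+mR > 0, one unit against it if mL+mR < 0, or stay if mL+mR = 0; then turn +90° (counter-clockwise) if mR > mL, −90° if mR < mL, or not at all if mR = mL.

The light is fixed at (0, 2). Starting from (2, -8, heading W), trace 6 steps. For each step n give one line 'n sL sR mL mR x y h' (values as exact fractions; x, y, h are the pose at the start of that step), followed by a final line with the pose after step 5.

0 160/121 160/81 25840/9801 3280/9801 2 -8 W
1 5/2 40/17 245/68 45/34 1 -8 N
2 160/73 160/109 20400/7957 11600/7957 1 -7 E
3 16/13 80/61 1528/793 456/793 2 -7 S
4 160/121 160/81 25840/9801 3280/9801 2 -8 W
5 5/2 40/17 245/68 45/34 1 -8 N
final 1 -7 E

n=0: pose=(2,-8,W); sL=160/121, sR=160/81; mL=25840/9801, mR=3280/9801; mL+mR=29120/9801 → advance +1; mR−mL=-7520/3267 → turn -1·90°
n=1: pose=(1,-8,N); sL=5/2, sR=40/17; mL=245/68, mR=45/34; mL+mR=335/68 → advance +1; mR−mL=-155/68 → turn -1·90°
n=2: pose=(1,-7,E); sL=160/73, sR=160/109; mL=20400/7957, mR=11600/7957; mL+mR=32000/7957 → advance +1; mR−mL=-8800/7957 → turn -1·90°
n=3: pose=(2,-7,S); sL=16/13, sR=80/61; mL=1528/793, mR=456/793; mL+mR=1984/793 → advance +1; mR−mL=-1072/793 → turn -1·90°
n=4: pose=(2,-8,W); sL=160/121, sR=160/81; mL=25840/9801, mR=3280/9801; mL+mR=29120/9801 → advance +1; mR−mL=-7520/3267 → turn -1·90°
n=5: pose=(1,-8,N); sL=5/2, sR=40/17; mL=245/68, mR=45/34; mL+mR=335/68 → advance +1; mR−mL=-155/68 → turn -1·90°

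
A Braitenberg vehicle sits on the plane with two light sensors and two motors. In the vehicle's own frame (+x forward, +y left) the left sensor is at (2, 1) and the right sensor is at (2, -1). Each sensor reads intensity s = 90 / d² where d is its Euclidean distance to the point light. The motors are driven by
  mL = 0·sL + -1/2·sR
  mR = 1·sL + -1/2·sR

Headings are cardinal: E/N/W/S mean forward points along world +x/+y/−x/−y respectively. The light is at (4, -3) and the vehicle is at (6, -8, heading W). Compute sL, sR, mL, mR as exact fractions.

5/2 45/8 -45/16 -5/16

left sensor world pos  = (4, -9); dL² = 36
right sensor world pos = (4, -7); dR² = 16
sL = 90/36 = 5/2
sR = 90/16 = 45/8
mL = 0·sL + -1/2·sR = -45/16
mR = 1·sL + -1/2·sR = -5/16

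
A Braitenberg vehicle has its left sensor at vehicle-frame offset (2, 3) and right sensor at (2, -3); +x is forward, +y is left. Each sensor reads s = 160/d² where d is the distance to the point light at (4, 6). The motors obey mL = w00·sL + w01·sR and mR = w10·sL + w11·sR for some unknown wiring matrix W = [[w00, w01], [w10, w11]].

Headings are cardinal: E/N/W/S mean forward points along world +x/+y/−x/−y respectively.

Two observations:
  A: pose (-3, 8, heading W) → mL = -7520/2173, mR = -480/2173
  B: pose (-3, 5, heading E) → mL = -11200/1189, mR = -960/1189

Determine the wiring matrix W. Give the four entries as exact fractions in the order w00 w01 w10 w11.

-1 -1 -1/2 1/2

obs A: pose=(-3,8,W) → sL=80/41, sR=80/53, mL=-7520/2173, mR=-480/2173
obs B: pose=(-3,5,E) → sL=160/29, sR=160/41, mL=-11200/1189, mR=-960/1189
sensor matrix S = [[80/41, 80/53], [160/29, 160/41]]; det S = -1843200/2583697
solve [mL_A; mL_B] = S·[w00; w01] and [mR_A; mR_B] = S·[w10; w11]:
  w00 = -1, w01 = -1, w10 = -1/2, w11 = 1/2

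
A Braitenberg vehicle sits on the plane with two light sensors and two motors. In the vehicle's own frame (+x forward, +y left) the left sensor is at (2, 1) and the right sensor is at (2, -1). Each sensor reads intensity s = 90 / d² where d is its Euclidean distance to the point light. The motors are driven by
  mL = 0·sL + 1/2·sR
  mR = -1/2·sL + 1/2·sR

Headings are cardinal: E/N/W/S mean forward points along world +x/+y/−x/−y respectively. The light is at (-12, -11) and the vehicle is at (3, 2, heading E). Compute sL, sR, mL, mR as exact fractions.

18/97 90/433 45/433 468/42001

left sensor world pos  = (5, 3); dL² = 485
right sensor world pos = (5, 1); dR² = 433
sL = 90/485 = 18/97
sR = 90/433 = 90/433
mL = 0·sL + 1/2·sR = 45/433
mR = -1/2·sL + 1/2·sR = 468/42001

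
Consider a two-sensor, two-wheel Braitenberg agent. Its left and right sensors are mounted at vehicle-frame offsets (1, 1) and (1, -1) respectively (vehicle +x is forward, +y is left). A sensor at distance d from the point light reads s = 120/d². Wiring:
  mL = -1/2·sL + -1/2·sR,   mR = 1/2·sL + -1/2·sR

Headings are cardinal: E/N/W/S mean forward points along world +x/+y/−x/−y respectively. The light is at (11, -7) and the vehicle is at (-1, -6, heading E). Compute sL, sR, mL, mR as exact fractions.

left sensor world pos  = (0, -5); dL² = 125
right sensor world pos = (0, -7); dR² = 121
sL = 120/125 = 24/25
sR = 120/121 = 120/121
mL = -1/2·sL + -1/2·sR = -2952/3025
mR = 1/2·sL + -1/2·sR = -48/3025

24/25 120/121 -2952/3025 -48/3025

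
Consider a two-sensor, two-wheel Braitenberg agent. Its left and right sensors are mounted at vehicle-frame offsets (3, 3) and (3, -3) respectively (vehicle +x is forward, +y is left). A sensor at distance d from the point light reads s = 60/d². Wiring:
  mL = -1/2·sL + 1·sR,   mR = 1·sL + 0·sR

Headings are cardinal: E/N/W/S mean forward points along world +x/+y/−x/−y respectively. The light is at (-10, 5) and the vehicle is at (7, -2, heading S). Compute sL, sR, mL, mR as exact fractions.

left sensor world pos  = (10, -5); dL² = 500
right sensor world pos = (4, -5); dR² = 296
sL = 60/500 = 3/25
sR = 60/296 = 15/74
mL = -1/2·sL + 1·sR = 132/925
mR = 1·sL + 0·sR = 3/25

3/25 15/74 132/925 3/25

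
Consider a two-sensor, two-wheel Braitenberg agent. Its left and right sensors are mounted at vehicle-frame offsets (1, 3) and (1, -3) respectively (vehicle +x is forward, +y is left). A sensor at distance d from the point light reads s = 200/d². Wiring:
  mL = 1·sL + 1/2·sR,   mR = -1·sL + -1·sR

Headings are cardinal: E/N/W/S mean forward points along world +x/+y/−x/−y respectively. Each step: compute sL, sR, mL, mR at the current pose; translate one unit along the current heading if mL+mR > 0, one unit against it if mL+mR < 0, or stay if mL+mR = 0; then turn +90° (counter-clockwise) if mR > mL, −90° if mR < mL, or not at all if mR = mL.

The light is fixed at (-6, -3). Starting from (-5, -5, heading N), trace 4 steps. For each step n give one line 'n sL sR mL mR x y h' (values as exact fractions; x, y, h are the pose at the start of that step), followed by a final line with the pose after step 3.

n=0: pose=(-5,-5,N); sL=40, sR=200/17; mL=780/17, mR=-880/17; mL+mR=-100/17 → advance -1; mR−mL=-1660/17 → turn -1·90°
n=1: pose=(-5,-6,E); sL=50, sR=5; mL=105/2, mR=-55; mL+mR=-5/2 → advance -1; mR−mL=-215/2 → turn -1·90°
n=2: pose=(-6,-6,S); sL=8, sR=8; mL=12, mR=-16; mL+mR=-4 → advance -1; mR−mL=-28 → turn -1·90°
n=3: pose=(-6,-5,W); sL=100/13, sR=100; mL=750/13, mR=-1400/13; mL+mR=-50 → advance -1; mR−mL=-2150/13 → turn -1·90°

0 40 200/17 780/17 -880/17 -5 -5 N
1 50 5 105/2 -55 -5 -6 E
2 8 8 12 -16 -6 -6 S
3 100/13 100 750/13 -1400/13 -6 -5 W
final -5 -5 N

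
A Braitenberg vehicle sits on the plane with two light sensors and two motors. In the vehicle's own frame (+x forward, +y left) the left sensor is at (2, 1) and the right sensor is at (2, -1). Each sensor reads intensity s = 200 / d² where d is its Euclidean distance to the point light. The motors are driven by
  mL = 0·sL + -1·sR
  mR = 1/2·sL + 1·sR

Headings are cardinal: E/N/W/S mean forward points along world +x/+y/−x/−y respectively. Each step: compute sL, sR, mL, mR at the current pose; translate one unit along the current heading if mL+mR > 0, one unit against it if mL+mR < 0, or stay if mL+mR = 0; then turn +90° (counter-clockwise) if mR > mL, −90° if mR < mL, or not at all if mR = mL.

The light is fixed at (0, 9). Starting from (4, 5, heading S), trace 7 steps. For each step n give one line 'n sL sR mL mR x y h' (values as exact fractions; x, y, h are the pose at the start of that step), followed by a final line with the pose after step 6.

n=0: pose=(4,5,S); sL=200/61, sR=40/9; mL=-40/9, mR=3340/549; mL+mR=100/61 → advance +1; mR−mL=5780/549 → turn +1·90°
n=1: pose=(4,4,E); sL=50/13, sR=25/9; mL=-25/9, mR=550/117; mL+mR=25/13 → advance +1; mR−mL=875/117 → turn +1·90°
n=2: pose=(5,4,N); sL=8, sR=40/9; mL=-40/9, mR=76/9; mL+mR=4 → advance +1; mR−mL=116/9 → turn +1·90°
n=3: pose=(5,5,W); sL=100/17, sR=100/9; mL=-100/9, mR=2150/153; mL+mR=50/17 → advance +1; mR−mL=3850/153 → turn +1·90°
n=4: pose=(4,5,S); sL=200/61, sR=40/9; mL=-40/9, mR=3340/549; mL+mR=100/61 → advance +1; mR−mL=5780/549 → turn +1·90°
n=5: pose=(4,4,E); sL=50/13, sR=25/9; mL=-25/9, mR=550/117; mL+mR=25/13 → advance +1; mR−mL=875/117 → turn +1·90°
n=6: pose=(5,4,N); sL=8, sR=40/9; mL=-40/9, mR=76/9; mL+mR=4 → advance +1; mR−mL=116/9 → turn +1·90°

0 200/61 40/9 -40/9 3340/549 4 5 S
1 50/13 25/9 -25/9 550/117 4 4 E
2 8 40/9 -40/9 76/9 5 4 N
3 100/17 100/9 -100/9 2150/153 5 5 W
4 200/61 40/9 -40/9 3340/549 4 5 S
5 50/13 25/9 -25/9 550/117 4 4 E
6 8 40/9 -40/9 76/9 5 4 N
final 5 5 W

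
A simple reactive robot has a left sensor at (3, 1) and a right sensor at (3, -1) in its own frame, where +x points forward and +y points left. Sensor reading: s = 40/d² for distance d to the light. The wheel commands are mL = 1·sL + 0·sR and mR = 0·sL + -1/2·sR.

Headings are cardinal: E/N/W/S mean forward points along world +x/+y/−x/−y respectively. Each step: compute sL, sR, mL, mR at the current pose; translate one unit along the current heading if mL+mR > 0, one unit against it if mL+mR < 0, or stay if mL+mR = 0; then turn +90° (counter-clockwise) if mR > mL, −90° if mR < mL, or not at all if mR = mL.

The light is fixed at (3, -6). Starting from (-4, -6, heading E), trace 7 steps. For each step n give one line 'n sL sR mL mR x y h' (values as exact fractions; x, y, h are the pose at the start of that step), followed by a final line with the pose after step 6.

n=0: pose=(-4,-6,E); sL=40/17, sR=40/17; mL=40/17, mR=-20/17; mL+mR=20/17 → advance +1; mR−mL=-60/17 → turn -1·90°
n=1: pose=(-3,-6,S); sL=20/17, sR=20/29; mL=20/17, mR=-10/29; mL+mR=410/493 → advance +1; mR−mL=-750/493 → turn -1·90°
n=2: pose=(-3,-7,W); sL=8/17, sR=40/81; mL=8/17, mR=-20/81; mL+mR=308/1377 → advance +1; mR−mL=-988/1377 → turn -1·90°
n=3: pose=(-4,-7,N); sL=10/17, sR=1; mL=10/17, mR=-1/2; mL+mR=3/34 → advance +1; mR−mL=-37/34 → turn -1·90°
n=4: pose=(-4,-6,E); sL=40/17, sR=40/17; mL=40/17, mR=-20/17; mL+mR=20/17 → advance +1; mR−mL=-60/17 → turn -1·90°
n=5: pose=(-3,-6,S); sL=20/17, sR=20/29; mL=20/17, mR=-10/29; mL+mR=410/493 → advance +1; mR−mL=-750/493 → turn -1·90°
n=6: pose=(-3,-7,W); sL=8/17, sR=40/81; mL=8/17, mR=-20/81; mL+mR=308/1377 → advance +1; mR−mL=-988/1377 → turn -1·90°

0 40/17 40/17 40/17 -20/17 -4 -6 E
1 20/17 20/29 20/17 -10/29 -3 -6 S
2 8/17 40/81 8/17 -20/81 -3 -7 W
3 10/17 1 10/17 -1/2 -4 -7 N
4 40/17 40/17 40/17 -20/17 -4 -6 E
5 20/17 20/29 20/17 -10/29 -3 -6 S
6 8/17 40/81 8/17 -20/81 -3 -7 W
final -4 -7 N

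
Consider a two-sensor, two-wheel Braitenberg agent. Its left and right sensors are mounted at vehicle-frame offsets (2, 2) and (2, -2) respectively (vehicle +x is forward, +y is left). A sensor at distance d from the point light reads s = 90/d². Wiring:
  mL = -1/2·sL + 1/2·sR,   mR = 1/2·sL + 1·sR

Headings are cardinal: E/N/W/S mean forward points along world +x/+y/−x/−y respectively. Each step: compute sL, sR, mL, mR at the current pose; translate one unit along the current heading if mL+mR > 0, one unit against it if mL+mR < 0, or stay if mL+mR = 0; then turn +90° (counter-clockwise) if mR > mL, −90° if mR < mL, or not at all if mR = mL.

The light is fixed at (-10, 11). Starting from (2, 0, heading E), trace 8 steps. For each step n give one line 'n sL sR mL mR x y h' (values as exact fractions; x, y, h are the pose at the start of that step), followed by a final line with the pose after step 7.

n=0: pose=(2,0,E); sL=90/277, sR=18/73; mL=-792/20221, mR=8271/20221; mL+mR=27/73 → advance +1; mR−mL=9063/20221 → turn +1·90°
n=1: pose=(3,0,N); sL=45/101, sR=5/17; mL=-130/1717, mR=1775/3434; mL+mR=15/34 → advance +1; mR−mL=2035/3434 → turn +1·90°
n=2: pose=(3,1,W); sL=18/53, sR=18/37; mL=144/1961, mR=1287/1961; mL+mR=27/37 → advance +1; mR−mL=1143/1961 → turn +1·90°
n=3: pose=(2,1,S); sL=9/34, sR=45/122; mL=54/1037, mR=2079/4148; mL+mR=135/244 → advance +1; mR−mL=1863/4148 → turn +1·90°
n=4: pose=(2,0,E); sL=90/277, sR=18/73; mL=-792/20221, mR=8271/20221; mL+mR=27/73 → advance +1; mR−mL=9063/20221 → turn +1·90°
n=5: pose=(3,0,N); sL=45/101, sR=5/17; mL=-130/1717, mR=1775/3434; mL+mR=15/34 → advance +1; mR−mL=2035/3434 → turn +1·90°
n=6: pose=(3,1,W); sL=18/53, sR=18/37; mL=144/1961, mR=1287/1961; mL+mR=27/37 → advance +1; mR−mL=1143/1961 → turn +1·90°
n=7: pose=(2,1,S); sL=9/34, sR=45/122; mL=54/1037, mR=2079/4148; mL+mR=135/244 → advance +1; mR−mL=1863/4148 → turn +1·90°

0 90/277 18/73 -792/20221 8271/20221 2 0 E
1 45/101 5/17 -130/1717 1775/3434 3 0 N
2 18/53 18/37 144/1961 1287/1961 3 1 W
3 9/34 45/122 54/1037 2079/4148 2 1 S
4 90/277 18/73 -792/20221 8271/20221 2 0 E
5 45/101 5/17 -130/1717 1775/3434 3 0 N
6 18/53 18/37 144/1961 1287/1961 3 1 W
7 9/34 45/122 54/1037 2079/4148 2 1 S
final 2 0 E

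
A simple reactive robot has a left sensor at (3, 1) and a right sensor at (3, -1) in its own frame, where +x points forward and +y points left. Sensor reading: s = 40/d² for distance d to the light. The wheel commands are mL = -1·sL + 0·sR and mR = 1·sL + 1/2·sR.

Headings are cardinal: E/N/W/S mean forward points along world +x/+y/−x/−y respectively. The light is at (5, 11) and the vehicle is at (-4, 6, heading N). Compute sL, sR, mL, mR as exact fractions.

5/13 10/17 -5/13 150/221

left sensor world pos  = (-5, 9); dL² = 104
right sensor world pos = (-3, 9); dR² = 68
sL = 40/104 = 5/13
sR = 40/68 = 10/17
mL = -1·sL + 0·sR = -5/13
mR = 1·sL + 1/2·sR = 150/221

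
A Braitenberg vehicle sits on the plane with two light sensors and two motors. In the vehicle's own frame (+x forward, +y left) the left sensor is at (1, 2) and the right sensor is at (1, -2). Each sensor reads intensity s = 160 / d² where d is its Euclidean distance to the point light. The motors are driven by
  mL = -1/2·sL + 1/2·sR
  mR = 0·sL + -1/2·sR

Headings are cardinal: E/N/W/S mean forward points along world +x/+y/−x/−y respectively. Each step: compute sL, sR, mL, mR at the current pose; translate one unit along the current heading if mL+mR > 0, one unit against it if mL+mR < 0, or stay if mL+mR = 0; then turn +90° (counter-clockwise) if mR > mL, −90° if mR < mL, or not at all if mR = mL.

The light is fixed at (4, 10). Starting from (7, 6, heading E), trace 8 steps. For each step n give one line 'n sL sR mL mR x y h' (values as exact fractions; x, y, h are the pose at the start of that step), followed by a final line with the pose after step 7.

n=0: pose=(7,6,E); sL=8, sR=40/13; mL=-32/13, mR=-20/13; mL+mR=-4 → advance -1; mR−mL=12/13 → turn +1·90°
n=1: pose=(6,6,N); sL=160/9, sR=32/5; mL=-256/45, mR=-16/5; mL+mR=-80/9 → advance -1; mR−mL=112/45 → turn +1·90°
n=2: pose=(6,5,W); sL=16/5, sR=16; mL=32/5, mR=-8; mL+mR=-8/5 → advance -1; mR−mL=-72/5 → turn -1·90°
n=3: pose=(7,5,N); sL=160/17, sR=160/41; mL=-1920/697, mR=-80/41; mL+mR=-80/17 → advance -1; mR−mL=560/697 → turn +1·90°
n=4: pose=(7,4,W); sL=40/17, sR=8; mL=48/17, mR=-4; mL+mR=-20/17 → advance -1; mR−mL=-116/17 → turn -1·90°
n=5: pose=(8,4,N); sL=160/29, sR=160/61; mL=-2560/1769, mR=-80/61; mL+mR=-80/29 → advance -1; mR−mL=240/1769 → turn +1·90°
n=6: pose=(8,3,W); sL=16/9, sR=80/17; mL=224/153, mR=-40/17; mL+mR=-8/9 → advance -1; mR−mL=-584/153 → turn -1·90°
n=7: pose=(9,3,N); sL=32/9, sR=32/17; mL=-128/153, mR=-16/17; mL+mR=-16/9 → advance -1; mR−mL=-16/153 → turn -1·90°

0 8 40/13 -32/13 -20/13 7 6 E
1 160/9 32/5 -256/45 -16/5 6 6 N
2 16/5 16 32/5 -8 6 5 W
3 160/17 160/41 -1920/697 -80/41 7 5 N
4 40/17 8 48/17 -4 7 4 W
5 160/29 160/61 -2560/1769 -80/61 8 4 N
6 16/9 80/17 224/153 -40/17 8 3 W
7 32/9 32/17 -128/153 -16/17 9 3 N
final 9 2 E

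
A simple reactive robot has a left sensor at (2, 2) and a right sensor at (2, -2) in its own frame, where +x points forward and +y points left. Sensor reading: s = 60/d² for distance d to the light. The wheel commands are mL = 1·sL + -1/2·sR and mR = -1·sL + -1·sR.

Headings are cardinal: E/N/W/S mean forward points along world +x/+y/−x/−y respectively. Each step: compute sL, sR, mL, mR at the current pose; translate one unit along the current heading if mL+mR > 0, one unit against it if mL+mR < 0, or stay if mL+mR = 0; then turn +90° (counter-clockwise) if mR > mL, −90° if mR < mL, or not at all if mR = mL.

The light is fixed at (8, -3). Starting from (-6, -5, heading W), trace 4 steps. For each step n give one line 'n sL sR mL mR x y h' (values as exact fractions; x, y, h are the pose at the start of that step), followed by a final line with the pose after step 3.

0 15/68 15/64 225/2176 -495/1088 -6 -5 W
1 4/15 60/121 34/1815 -1384/1815 -5 -5 N
2 30/61 30/73 1275/4453 -4020/4453 -5 -6 E
3 60/169 60/281 11790/47489 -27000/47489 -6 -6 S
final -6 -5 W

n=0: pose=(-6,-5,W); sL=15/68, sR=15/64; mL=225/2176, mR=-495/1088; mL+mR=-45/128 → advance -1; mR−mL=-1215/2176 → turn -1·90°
n=1: pose=(-5,-5,N); sL=4/15, sR=60/121; mL=34/1815, mR=-1384/1815; mL+mR=-90/121 → advance -1; mR−mL=-1418/1815 → turn -1·90°
n=2: pose=(-5,-6,E); sL=30/61, sR=30/73; mL=1275/4453, mR=-4020/4453; mL+mR=-45/73 → advance -1; mR−mL=-5295/4453 → turn -1·90°
n=3: pose=(-6,-6,S); sL=60/169, sR=60/281; mL=11790/47489, mR=-27000/47489; mL+mR=-90/281 → advance -1; mR−mL=-38790/47489 → turn -1·90°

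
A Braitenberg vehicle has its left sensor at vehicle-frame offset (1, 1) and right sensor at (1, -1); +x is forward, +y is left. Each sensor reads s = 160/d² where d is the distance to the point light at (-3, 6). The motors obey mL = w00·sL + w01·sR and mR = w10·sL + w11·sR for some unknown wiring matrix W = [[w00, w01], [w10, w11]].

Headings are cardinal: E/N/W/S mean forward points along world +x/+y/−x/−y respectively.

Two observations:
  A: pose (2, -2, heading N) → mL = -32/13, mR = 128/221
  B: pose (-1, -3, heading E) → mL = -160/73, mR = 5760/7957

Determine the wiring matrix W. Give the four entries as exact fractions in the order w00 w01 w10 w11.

obs A: pose=(2,-2,N) → sL=32/13, sR=32/17, mL=-32/13, mR=128/221
obs B: pose=(-1,-3,E) → sL=160/73, sR=160/109, mL=-160/73, mR=5760/7957
sensor matrix S = [[32/13, 32/17], [160/73, 160/109]]; det S = -901120/1758497
solve [mL_A; mL_B] = S·[w00; w01] and [mR_A; mR_B] = S·[w10; w11]:
  w00 = -1, w01 = 0, w10 = 1, w11 = -1

-1 0 1 -1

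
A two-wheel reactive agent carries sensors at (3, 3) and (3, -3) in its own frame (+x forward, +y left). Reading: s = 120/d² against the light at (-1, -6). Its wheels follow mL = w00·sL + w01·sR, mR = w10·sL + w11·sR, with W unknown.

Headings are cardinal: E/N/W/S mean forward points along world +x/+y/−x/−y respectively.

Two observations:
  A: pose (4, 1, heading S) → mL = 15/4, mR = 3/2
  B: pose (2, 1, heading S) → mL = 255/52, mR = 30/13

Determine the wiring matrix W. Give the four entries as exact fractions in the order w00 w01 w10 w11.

obs A: pose=(4,1,S) → sL=3/2, sR=6, mL=15/4, mR=3/2
obs B: pose=(2,1,S) → sL=30/13, sR=15/2, mL=255/52, mR=30/13
sensor matrix S = [[3/2, 6], [30/13, 15/2]]; det S = -135/52
solve [mL_A; mL_B] = S·[w00; w01] and [mR_A; mR_B] = S·[w10; w11]:
  w00 = 1/2, w01 = 1/2, w10 = 1, w11 = 0

1/2 1/2 1 0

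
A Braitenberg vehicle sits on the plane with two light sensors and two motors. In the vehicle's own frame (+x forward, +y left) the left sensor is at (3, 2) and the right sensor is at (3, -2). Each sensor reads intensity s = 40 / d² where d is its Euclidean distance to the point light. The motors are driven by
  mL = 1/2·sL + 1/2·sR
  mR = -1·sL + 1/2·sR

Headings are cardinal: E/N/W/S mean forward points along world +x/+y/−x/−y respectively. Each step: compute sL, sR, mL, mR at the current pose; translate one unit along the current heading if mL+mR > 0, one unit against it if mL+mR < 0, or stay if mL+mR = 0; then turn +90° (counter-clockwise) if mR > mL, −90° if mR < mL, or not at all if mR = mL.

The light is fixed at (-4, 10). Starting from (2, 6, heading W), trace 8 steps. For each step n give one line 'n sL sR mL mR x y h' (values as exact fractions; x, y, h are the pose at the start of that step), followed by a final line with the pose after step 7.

0 8/9 40/13 232/117 76/117 2 6 W
1 4 4/5 12/5 -18/5 1 6 N
2 40/73 40/113 3720/8249 -3060/8249 1 5 E
3 5/16 1/2 13/32 -1/16 2 5 S
4 40/73 8/5 392/365 92/365 2 4 W
5 20/9 20/29 380/261 -490/261 1 4 N
6 40/89 8/29 936/2581 -804/2581 1 3 E
7 10/41 10/29 350/1189 -85/1189 2 3 S
final 2 2 W

n=0: pose=(2,6,W); sL=8/9, sR=40/13; mL=232/117, mR=76/117; mL+mR=308/117 → advance +1; mR−mL=-4/3 → turn -1·90°
n=1: pose=(1,6,N); sL=4, sR=4/5; mL=12/5, mR=-18/5; mL+mR=-6/5 → advance -1; mR−mL=-6 → turn -1·90°
n=2: pose=(1,5,E); sL=40/73, sR=40/113; mL=3720/8249, mR=-3060/8249; mL+mR=660/8249 → advance +1; mR−mL=-60/73 → turn -1·90°
n=3: pose=(2,5,S); sL=5/16, sR=1/2; mL=13/32, mR=-1/16; mL+mR=11/32 → advance +1; mR−mL=-15/32 → turn -1·90°
n=4: pose=(2,4,W); sL=40/73, sR=8/5; mL=392/365, mR=92/365; mL+mR=484/365 → advance +1; mR−mL=-60/73 → turn -1·90°
n=5: pose=(1,4,N); sL=20/9, sR=20/29; mL=380/261, mR=-490/261; mL+mR=-110/261 → advance -1; mR−mL=-10/3 → turn -1·90°
n=6: pose=(1,3,E); sL=40/89, sR=8/29; mL=936/2581, mR=-804/2581; mL+mR=132/2581 → advance +1; mR−mL=-60/89 → turn -1·90°
n=7: pose=(2,3,S); sL=10/41, sR=10/29; mL=350/1189, mR=-85/1189; mL+mR=265/1189 → advance +1; mR−mL=-15/41 → turn -1·90°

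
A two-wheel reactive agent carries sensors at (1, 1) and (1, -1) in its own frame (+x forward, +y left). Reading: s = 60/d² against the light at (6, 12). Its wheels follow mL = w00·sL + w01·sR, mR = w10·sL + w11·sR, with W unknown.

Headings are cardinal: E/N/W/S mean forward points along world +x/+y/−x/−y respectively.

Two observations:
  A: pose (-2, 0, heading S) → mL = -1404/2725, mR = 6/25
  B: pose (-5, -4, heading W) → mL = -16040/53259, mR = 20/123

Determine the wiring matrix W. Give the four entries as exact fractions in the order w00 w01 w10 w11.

-1 -1 0 1

obs A: pose=(-2,0,S) → sL=30/109, sR=6/25, mL=-1404/2725, mR=6/25
obs B: pose=(-5,-4,W) → sL=60/433, sR=20/123, mL=-16040/53259, mR=20/123
sensor matrix S = [[30/109, 6/25], [60/433, 20/123]]; det S = 111232/9675385
solve [mL_A; mL_B] = S·[w00; w01] and [mR_A; mR_B] = S·[w10; w11]:
  w00 = -1, w01 = -1, w10 = 0, w11 = 1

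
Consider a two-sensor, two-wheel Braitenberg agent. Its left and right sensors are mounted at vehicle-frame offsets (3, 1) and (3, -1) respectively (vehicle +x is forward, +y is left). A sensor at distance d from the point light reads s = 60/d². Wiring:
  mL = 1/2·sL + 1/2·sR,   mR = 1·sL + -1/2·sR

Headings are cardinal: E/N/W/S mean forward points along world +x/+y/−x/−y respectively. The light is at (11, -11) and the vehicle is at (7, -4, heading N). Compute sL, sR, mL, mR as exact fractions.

12/25 60/109 1404/2725 558/2725

left sensor world pos  = (6, -1); dL² = 125
right sensor world pos = (8, -1); dR² = 109
sL = 60/125 = 12/25
sR = 60/109 = 60/109
mL = 1/2·sL + 1/2·sR = 1404/2725
mR = 1·sL + -1/2·sR = 558/2725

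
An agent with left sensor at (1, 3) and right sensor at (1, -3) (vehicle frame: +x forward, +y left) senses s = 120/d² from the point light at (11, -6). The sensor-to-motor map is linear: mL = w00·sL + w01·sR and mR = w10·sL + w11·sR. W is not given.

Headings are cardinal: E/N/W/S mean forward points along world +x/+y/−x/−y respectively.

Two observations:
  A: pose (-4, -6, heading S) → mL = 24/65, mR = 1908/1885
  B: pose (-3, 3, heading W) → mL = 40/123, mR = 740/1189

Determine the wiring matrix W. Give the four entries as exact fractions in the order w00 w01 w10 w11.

0 1 1 1/2

obs A: pose=(-4,-6,S) → sL=24/29, sR=24/65, mL=24/65, mR=1908/1885
obs B: pose=(-3,3,W) → sL=40/87, sR=40/123, mL=40/123, mR=740/1189
sensor matrix S = [[24/29, 24/65], [40/87, 40/123]]; det S = 1536/15457
solve [mL_A; mL_B] = S·[w00; w01] and [mR_A; mR_B] = S·[w10; w11]:
  w00 = 0, w01 = 1, w10 = 1, w11 = 1/2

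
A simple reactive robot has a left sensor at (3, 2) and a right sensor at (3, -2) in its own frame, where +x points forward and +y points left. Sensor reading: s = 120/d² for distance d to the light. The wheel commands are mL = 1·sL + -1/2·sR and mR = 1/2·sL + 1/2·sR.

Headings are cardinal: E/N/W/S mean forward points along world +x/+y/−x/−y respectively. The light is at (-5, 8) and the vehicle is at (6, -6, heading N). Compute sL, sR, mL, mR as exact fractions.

60/101 12/29 1134/2929 1476/2929

left sensor world pos  = (4, -3); dL² = 202
right sensor world pos = (8, -3); dR² = 290
sL = 120/202 = 60/101
sR = 120/290 = 12/29
mL = 1·sL + -1/2·sR = 1134/2929
mR = 1/2·sL + 1/2·sR = 1476/2929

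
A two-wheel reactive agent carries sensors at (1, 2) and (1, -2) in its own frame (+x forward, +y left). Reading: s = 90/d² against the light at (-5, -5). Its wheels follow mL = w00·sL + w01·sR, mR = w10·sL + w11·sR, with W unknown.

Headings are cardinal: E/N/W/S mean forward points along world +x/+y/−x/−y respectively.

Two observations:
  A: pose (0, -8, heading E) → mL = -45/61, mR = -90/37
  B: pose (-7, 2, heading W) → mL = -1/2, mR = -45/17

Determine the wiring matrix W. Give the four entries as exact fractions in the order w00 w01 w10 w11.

obs A: pose=(0,-8,E) → sL=90/37, sR=90/61, mL=-45/61, mR=-90/37
obs B: pose=(-7,2,W) → sL=45/17, sR=1, mL=-1/2, mR=-45/17
sensor matrix S = [[90/37, 90/61], [45/17, 1]]; det S = -56520/38369
solve [mL_A; mL_B] = S·[w00; w01] and [mR_A; mR_B] = S·[w10; w11]:
  w00 = 0, w01 = -1/2, w10 = -1, w11 = 0

0 -1/2 -1 0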